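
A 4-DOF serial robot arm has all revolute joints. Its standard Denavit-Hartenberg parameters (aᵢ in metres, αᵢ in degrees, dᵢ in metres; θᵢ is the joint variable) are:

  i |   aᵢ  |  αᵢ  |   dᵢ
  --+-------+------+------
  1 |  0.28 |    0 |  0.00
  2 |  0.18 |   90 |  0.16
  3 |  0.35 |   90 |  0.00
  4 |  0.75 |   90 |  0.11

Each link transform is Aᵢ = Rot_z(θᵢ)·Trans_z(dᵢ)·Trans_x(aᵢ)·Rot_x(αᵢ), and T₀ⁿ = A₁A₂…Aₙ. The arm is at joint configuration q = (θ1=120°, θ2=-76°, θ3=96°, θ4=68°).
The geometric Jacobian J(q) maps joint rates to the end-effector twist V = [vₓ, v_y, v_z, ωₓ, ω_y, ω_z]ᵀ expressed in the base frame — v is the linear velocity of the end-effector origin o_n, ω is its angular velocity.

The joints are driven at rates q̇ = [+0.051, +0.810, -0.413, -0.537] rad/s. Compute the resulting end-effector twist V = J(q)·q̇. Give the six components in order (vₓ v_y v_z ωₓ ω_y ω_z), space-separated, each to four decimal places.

o_n = [0.5038, -0.1025, 0.7990]
J₁: ẑ×o_n = [0.1025, 0.5038, -0.0000], ω = ẑ
J2: z=[0.0000, 0.0000, 1.0000] o=[-0.1400, 0.2425, 0.0000] → [0.3450, 0.6438, -0.0000, 0.0000, 0.0000, 1.0000]
J3: z=[0.6947, -0.7193, 0.0000] o=[-0.0105, 0.3675, 0.1600] → [-0.4597, -0.4439, 0.0434, 0.6947, -0.7193, 0.0000]
J4: z=[0.7154, 0.6909, 0.1045] o=[-0.0368, 0.3421, 0.5081] → [0.2475, -0.1516, -0.6916, 0.7154, 0.6909, 0.1045]
V = J·q̇ = [0.3416, 0.8119, 0.3534, -0.6711, -0.0739, 0.8049]

0.3416 0.8119 0.3534 -0.6711 -0.0739 0.8049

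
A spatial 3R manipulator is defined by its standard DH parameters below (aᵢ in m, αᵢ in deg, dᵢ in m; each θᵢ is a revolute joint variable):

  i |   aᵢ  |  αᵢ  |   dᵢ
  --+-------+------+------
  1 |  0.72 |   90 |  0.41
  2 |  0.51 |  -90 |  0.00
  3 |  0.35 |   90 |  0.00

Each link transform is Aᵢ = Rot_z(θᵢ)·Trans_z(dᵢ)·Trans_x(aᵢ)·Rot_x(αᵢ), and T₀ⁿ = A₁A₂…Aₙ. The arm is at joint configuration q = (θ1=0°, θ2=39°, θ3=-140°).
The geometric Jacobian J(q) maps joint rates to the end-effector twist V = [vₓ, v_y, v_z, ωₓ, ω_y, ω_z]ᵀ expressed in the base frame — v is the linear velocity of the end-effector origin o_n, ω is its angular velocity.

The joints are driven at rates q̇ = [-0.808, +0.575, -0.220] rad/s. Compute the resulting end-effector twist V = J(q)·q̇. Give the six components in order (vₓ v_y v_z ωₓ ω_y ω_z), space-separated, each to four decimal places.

-0.3078 -0.6747 0.0769 0.1385 -0.5750 -0.9790

o_n = [0.9080, -0.2250, 0.5622]
J₁: ẑ×o_n = [0.2250, 0.9080, -0.0000], ω = ẑ
J2: z=[0.0000, -1.0000, 0.0000] o=[0.7200, 0.0000, 0.4100] → [-0.1522, 0.0000, 0.1880, 0.0000, -1.0000, 0.0000]
J3: z=[-0.6293, -0.0000, 0.7771] o=[1.1163, 0.0000, 0.7310] → [0.1748, -0.2681, 0.1416, -0.6293, -0.0000, 0.7771]
V = J·q̇ = [-0.3078, -0.6747, 0.0769, 0.1385, -0.5750, -0.9790]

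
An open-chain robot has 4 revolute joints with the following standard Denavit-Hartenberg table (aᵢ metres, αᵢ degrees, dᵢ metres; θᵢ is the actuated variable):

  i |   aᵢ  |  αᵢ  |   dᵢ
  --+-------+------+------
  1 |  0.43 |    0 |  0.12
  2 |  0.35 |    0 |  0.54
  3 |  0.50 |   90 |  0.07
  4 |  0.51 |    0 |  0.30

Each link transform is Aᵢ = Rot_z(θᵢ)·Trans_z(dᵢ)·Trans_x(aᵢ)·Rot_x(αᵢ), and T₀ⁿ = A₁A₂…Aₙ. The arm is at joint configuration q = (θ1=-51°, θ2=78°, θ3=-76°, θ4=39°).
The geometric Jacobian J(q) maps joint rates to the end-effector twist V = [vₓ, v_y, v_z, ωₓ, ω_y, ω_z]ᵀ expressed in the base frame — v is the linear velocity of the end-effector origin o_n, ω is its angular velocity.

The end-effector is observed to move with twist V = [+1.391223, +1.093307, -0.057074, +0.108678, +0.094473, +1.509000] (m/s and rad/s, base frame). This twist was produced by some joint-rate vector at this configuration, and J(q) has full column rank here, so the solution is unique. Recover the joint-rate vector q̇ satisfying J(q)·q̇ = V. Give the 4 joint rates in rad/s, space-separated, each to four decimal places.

o_n = [0.9441, -1.0486, 1.0510]
J₁: ẑ×o_n = [1.0486, 0.9441, -0.0000], ω = ẑ
J2: z=[0.0000, 0.0000, 1.0000] o=[0.2706, -0.3342, 0.1200] → [0.7144, 0.6735, -0.0000, 0.0000, 0.0000, 1.0000]
J3: z=[0.0000, 0.0000, 1.0000] o=[0.5825, -0.1753, 0.6600] → [0.8733, 0.3616, -0.0000, 0.0000, 0.0000, 1.0000]
J4: z=[-0.7547, -0.6561, 0.0000] o=[0.9105, -0.5526, 0.7300] → [-0.2106, 0.2422, 0.3963, -0.7547, -0.6561, 0.0000]
q̇ = J⁺·V = [0.7200, 0.5230, 0.2660, -0.1440]

0.7200 0.5230 0.2660 -0.1440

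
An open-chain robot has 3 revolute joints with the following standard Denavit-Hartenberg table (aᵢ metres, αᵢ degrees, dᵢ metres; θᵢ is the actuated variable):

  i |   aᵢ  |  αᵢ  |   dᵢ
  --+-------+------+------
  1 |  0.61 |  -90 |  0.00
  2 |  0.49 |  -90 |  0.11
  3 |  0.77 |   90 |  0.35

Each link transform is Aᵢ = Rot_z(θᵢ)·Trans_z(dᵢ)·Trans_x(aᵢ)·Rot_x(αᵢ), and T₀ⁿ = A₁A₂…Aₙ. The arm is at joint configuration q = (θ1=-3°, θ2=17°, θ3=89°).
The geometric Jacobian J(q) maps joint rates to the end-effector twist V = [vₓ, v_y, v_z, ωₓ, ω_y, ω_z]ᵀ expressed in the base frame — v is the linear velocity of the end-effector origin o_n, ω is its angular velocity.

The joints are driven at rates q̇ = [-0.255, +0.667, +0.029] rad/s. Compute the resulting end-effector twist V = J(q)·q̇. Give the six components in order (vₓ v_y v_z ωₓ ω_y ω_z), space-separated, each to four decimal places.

o_n = [0.9532, -0.7107, -0.4819]
J₁: ẑ×o_n = [0.7107, 0.9532, -0.0000], ω = ẑ
J2: z=[0.0523, 0.9986, 0.0000] o=[0.6092, -0.0319, 0.0000] → [-0.4812, 0.0252, -0.3791, 0.0523, 0.9986, 0.0000]
J3: z=[-0.2920, 0.0153, -0.9563] o=[1.0829, 0.0534, -0.1433] → [-0.7359, 0.0251, 0.2251, -0.2920, 0.0153, -0.9563]
V = J·q̇ = [-0.5236, -0.2255, -0.2463, 0.0264, 0.6665, -0.2827]

-0.5236 -0.2255 -0.2463 0.0264 0.6665 -0.2827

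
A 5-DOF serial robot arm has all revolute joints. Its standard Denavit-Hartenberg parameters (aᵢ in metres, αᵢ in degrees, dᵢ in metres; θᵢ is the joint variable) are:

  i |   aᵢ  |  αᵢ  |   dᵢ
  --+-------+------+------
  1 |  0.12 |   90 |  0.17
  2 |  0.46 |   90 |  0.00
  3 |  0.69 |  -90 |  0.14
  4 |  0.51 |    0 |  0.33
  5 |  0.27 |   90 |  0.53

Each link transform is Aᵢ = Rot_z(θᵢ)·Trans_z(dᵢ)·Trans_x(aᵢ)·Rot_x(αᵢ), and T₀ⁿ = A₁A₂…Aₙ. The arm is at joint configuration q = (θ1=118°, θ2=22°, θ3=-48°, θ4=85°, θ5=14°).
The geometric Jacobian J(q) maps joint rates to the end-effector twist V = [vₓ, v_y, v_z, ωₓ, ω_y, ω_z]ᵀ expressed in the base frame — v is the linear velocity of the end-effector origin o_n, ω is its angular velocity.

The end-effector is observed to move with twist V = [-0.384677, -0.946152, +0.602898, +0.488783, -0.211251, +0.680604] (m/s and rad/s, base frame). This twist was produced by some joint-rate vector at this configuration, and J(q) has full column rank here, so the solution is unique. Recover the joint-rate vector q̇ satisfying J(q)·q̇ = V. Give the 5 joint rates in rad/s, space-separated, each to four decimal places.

o_n = [-0.5709, 1.2036, 1.3438]
J₁: ẑ×o_n = [-1.2036, -0.5709, 0.0000], ω = ẑ
J2: z=[0.8829, 0.4695, 0.0000] o=[-0.0563, 0.1060, 0.1700] → [0.5510, -1.0364, 1.2107, 0.8829, 0.4695, 0.0000]
J3: z=[-0.1759, 0.3308, -0.9272] o=[-0.2566, 0.4825, 0.3423] → [0.9998, 0.4675, -0.0229, -0.1759, 0.3308, -0.9272]
J4: z=[0.2673, 0.9225, 0.2784] o=[-0.9349, 0.6661, 0.3855] → [0.7344, -0.1548, -0.1921, 0.2673, 0.9225, 0.2784]
J5: z=[0.2673, 0.9225, 0.2784] o=[-0.7995, 0.8113, 0.9595] → [0.2452, -0.0391, -0.1060, 0.2673, 0.9225, 0.2784]
q̇ = J⁺·V = [0.1390, 0.4970, -0.6580, 0.4640, -0.7100]

0.1390 0.4970 -0.6580 0.4640 -0.7100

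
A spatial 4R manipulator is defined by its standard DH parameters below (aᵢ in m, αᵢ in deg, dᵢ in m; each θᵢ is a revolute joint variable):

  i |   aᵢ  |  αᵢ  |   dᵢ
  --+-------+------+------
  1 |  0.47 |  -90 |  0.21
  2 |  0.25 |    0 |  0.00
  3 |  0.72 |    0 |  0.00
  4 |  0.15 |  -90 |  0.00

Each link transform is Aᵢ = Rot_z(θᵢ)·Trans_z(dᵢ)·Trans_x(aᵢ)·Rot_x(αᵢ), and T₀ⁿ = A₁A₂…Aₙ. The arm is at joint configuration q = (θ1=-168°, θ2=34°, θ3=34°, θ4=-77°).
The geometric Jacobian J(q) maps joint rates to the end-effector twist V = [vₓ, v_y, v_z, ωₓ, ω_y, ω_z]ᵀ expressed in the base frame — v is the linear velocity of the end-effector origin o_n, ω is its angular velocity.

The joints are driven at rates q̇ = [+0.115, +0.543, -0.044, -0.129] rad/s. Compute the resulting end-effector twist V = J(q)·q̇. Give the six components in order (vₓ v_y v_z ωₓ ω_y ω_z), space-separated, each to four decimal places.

o_n = [-1.0712, -0.2277, -0.5739]
J₁: ẑ×o_n = [0.2277, -1.0712, 0.0000], ω = ẑ
J2: z=[0.2079, -0.9781, 0.0000] o=[-0.4597, -0.0977, 0.2100] → [0.7668, 0.1630, -0.6251, 0.2079, -0.9781, 0.0000]
J3: z=[0.2079, -0.9781, 0.0000] o=[-0.6625, -0.1408, 0.0702] → [0.6300, 0.1339, -0.4179, 0.2079, -0.9781, 0.0000]
J4: z=[0.2079, -0.9781, 0.0000] o=[-0.9263, -0.1969, -0.5974] → [-0.0230, -0.0049, -0.1482, 0.2079, -0.9781, 0.0000]
V = J·q̇ = [0.4178, -0.0400, -0.3019, 0.0769, -0.3619, 0.1150]

0.4178 -0.0400 -0.3019 0.0769 -0.3619 0.1150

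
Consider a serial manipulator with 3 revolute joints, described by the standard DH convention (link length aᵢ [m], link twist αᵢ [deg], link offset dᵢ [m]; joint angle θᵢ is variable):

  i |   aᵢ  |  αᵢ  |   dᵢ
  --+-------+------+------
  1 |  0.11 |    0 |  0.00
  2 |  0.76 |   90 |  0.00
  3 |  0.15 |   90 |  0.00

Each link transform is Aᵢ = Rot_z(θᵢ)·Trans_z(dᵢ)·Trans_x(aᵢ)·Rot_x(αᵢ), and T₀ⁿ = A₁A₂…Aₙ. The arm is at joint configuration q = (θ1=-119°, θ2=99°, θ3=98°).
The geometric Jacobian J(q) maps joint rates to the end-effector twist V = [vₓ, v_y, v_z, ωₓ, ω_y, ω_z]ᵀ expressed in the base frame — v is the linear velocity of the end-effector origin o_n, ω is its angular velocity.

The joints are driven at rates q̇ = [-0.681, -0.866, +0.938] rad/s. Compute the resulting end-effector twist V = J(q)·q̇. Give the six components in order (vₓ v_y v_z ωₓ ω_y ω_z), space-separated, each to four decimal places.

-0.5875 -0.9905 -0.0196 -0.3208 -0.8814 -1.5470

o_n = [0.6412, -0.3490, 0.1485]
J₁: ẑ×o_n = [0.3490, 0.6412, -0.0000], ω = ẑ
J2: z=[0.0000, 0.0000, 1.0000] o=[-0.0533, -0.0962, 0.0000] → [0.2528, 0.6945, -0.0000, 0.0000, 0.0000, 1.0000]
J3: z=[-0.3420, -0.9397, 0.0000] o=[0.6608, -0.3561, 0.0000] → [-0.1396, 0.0508, -0.0209, -0.3420, -0.9397, 0.0000]
V = J·q̇ = [-0.5875, -0.9905, -0.0196, -0.3208, -0.8814, -1.5470]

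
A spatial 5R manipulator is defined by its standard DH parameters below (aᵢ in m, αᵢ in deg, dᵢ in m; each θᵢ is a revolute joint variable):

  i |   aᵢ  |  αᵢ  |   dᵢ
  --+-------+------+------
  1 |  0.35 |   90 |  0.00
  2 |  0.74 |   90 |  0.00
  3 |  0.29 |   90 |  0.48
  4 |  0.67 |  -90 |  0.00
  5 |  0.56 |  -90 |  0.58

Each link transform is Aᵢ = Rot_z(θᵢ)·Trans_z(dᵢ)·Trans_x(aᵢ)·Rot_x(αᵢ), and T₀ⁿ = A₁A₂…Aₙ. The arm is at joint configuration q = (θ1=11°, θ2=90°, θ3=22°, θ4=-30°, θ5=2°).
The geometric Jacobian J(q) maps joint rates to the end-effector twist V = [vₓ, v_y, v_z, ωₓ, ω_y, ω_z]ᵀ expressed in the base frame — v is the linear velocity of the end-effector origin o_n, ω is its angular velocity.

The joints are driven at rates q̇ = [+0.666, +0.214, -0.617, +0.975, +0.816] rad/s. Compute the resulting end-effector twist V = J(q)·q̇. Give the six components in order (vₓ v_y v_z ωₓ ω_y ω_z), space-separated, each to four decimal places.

o_n = [0.8253, -0.4858, 2.2578]
J₁: ẑ×o_n = [0.4858, 0.8253, -0.0000], ω = ẑ
J2: z=[0.1908, -0.9816, 0.0000] o=[0.3436, 0.0668, 0.0000] → [-2.2163, -0.4308, 0.3675, 0.1908, -0.9816, 0.0000]
J3: z=[0.9816, 0.1908, -0.0000] o=[0.3436, 0.0668, 0.7400] → [0.2896, -1.4899, -0.6343, 0.9816, 0.1908, -0.0000]
J4: z=[-0.1769, 0.9101, 0.3746] o=[0.8355, 0.0517, 1.0089] → [1.3381, 0.2171, 0.1043, -0.1769, 0.9101, 0.3746]
J5: z=[0.8859, -0.0186, 0.4636] o=[0.5481, -0.2256, 1.5469] → [0.1074, -0.5013, -0.2253, 0.8859, -0.0186, 0.4636]
V = J·q̇ = [1.0628, 1.1794, 0.3879, -0.0145, 0.5444, 1.4095]

1.0628 1.1794 0.3879 -0.0145 0.5444 1.4095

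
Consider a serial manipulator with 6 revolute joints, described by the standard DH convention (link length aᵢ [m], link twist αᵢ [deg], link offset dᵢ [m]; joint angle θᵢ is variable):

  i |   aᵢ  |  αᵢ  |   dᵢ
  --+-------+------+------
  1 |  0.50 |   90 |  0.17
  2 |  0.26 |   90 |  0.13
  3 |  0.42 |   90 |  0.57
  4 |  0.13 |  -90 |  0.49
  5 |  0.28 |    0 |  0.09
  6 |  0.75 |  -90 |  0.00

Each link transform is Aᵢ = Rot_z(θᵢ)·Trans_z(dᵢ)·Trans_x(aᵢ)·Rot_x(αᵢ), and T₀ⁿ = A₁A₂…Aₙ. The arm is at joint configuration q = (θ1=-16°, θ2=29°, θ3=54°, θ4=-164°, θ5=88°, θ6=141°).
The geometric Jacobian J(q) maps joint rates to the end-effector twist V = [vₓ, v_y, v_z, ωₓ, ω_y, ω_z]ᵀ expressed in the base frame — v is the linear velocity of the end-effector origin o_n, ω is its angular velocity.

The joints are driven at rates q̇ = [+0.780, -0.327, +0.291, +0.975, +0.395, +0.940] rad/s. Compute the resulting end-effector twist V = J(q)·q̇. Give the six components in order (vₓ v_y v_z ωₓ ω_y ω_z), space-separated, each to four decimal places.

1.0286 1.8966 -0.5807 0.5486 0.4694 2.1351

o_n = [1.8001, -0.8361, 0.3160]
J₁: ẑ×o_n = [0.8361, 1.8001, -0.0000], ω = ẑ
J2: z=[-0.2756, -0.9613, 0.0000] o=[0.4806, -0.1378, 0.1700] → [-0.1403, 0.0402, 1.4609, -0.2756, -0.9613, 0.0000]
J3: z=[0.4660, -0.1336, -0.8746] o=[0.6634, -0.3255, 0.2961] → [-0.4493, -1.0035, -0.0861, 0.4660, -0.1336, -0.8746]
J4: z=[0.8422, 0.3700, 0.3922] o=[1.0429, -0.7878, -0.0828] → [0.1665, -0.0388, -0.3209, 0.8422, 0.3700, 0.3922]
J5: z=[-0.3732, -0.1250, 0.9193] o=[1.4050, -0.4868, 0.1051] → [0.2948, 0.4419, 0.1798, -0.3732, -0.1250, 0.9193]
J6: z=[-0.3732, -0.1250, 0.9193] o=[1.1319, -0.5926, 0.0778] → [0.1941, 0.7031, 0.1744, -0.3732, -0.1250, 0.9193]
V = J·q̇ = [1.0286, 1.8966, -0.5807, 0.5486, 0.4694, 2.1351]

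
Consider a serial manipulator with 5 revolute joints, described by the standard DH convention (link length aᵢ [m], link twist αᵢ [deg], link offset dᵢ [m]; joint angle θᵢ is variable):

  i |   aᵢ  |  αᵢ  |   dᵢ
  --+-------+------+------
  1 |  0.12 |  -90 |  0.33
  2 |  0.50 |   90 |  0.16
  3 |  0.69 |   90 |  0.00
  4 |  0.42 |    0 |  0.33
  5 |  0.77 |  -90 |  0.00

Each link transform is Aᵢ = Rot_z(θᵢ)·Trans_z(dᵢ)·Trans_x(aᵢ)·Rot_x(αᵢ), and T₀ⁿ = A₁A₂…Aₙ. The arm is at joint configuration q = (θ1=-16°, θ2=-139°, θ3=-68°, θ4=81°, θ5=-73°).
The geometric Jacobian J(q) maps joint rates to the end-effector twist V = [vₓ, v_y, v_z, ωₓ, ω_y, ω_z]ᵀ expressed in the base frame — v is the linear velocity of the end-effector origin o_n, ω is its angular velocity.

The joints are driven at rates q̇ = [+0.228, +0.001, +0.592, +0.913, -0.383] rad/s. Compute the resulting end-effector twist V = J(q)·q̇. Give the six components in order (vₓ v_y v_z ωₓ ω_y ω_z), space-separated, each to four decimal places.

-0.4273 0.5151 0.1383 -0.0713 -0.1851 -0.5412

o_n = [-1.1452, -1.0982, 0.4365]
J₁: ẑ×o_n = [1.0982, -1.1452, 0.0000], ω = ẑ
J2: z=[0.2756, 0.9613, 0.0000] o=[0.1154, -0.0331, 0.3300] → [0.1023, -0.0293, 0.9181, 0.2756, 0.9613, 0.0000]
J3: z=[-0.6306, 0.1808, -0.7547] o=[-0.2033, 0.2247, 0.6580] → [-1.0385, 0.5711, 1.0046, -0.6306, 0.1808, -0.7547]
J4: z=[0.5694, -0.5530, -0.6083] o=[-0.5671, -0.3365, 0.8276] → [-0.2470, 0.5743, -0.7533, 0.5694, -0.5530, -0.6083]
J5: z=[0.5694, -0.5530, -0.6083] o=[-0.6755, -0.4974, 0.3299] → [-0.4244, 0.2250, -0.6018, 0.5694, -0.5530, -0.6083]
V = J·q̇ = [-0.4273, 0.5151, 0.1383, -0.0713, -0.1851, -0.5412]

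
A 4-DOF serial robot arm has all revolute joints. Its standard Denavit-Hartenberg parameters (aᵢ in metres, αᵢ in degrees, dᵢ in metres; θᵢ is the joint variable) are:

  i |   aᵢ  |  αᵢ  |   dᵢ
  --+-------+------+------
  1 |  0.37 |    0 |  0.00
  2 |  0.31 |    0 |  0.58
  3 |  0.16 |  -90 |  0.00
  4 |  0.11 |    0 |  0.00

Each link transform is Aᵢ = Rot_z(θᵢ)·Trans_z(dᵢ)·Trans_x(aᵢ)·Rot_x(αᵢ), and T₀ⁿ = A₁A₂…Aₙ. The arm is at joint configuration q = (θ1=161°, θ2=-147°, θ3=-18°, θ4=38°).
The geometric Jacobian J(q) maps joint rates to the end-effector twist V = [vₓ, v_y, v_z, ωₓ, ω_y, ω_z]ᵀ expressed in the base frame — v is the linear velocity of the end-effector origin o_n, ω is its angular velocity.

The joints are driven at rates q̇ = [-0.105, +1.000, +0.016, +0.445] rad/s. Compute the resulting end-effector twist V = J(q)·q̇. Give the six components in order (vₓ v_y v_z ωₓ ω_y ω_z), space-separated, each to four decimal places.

o_n = [0.1970, 0.1782, 0.5123]
J₁: ẑ×o_n = [-0.1782, 0.1970, 0.0000], ω = ẑ
J2: z=[0.0000, 0.0000, 1.0000] o=[-0.3498, 0.1205, 0.0000] → [-0.0578, 0.5469, 0.0000, 0.0000, 0.0000, 1.0000]
J3: z=[0.0000, 0.0000, 1.0000] o=[-0.0491, 0.1955, 0.5800] → [0.0172, 0.2461, -0.0000, 0.0000, 0.0000, 1.0000]
J4: z=[0.0698, 0.9976, 0.0000] o=[0.1106, 0.1843, 0.5800] → [-0.0676, 0.0047, -0.0867, 0.0698, 0.9976, 0.0000]
V = J·q̇ = [-0.0689, 0.5322, -0.0386, 0.0310, 0.4439, 0.9110]

-0.0689 0.5322 -0.0386 0.0310 0.4439 0.9110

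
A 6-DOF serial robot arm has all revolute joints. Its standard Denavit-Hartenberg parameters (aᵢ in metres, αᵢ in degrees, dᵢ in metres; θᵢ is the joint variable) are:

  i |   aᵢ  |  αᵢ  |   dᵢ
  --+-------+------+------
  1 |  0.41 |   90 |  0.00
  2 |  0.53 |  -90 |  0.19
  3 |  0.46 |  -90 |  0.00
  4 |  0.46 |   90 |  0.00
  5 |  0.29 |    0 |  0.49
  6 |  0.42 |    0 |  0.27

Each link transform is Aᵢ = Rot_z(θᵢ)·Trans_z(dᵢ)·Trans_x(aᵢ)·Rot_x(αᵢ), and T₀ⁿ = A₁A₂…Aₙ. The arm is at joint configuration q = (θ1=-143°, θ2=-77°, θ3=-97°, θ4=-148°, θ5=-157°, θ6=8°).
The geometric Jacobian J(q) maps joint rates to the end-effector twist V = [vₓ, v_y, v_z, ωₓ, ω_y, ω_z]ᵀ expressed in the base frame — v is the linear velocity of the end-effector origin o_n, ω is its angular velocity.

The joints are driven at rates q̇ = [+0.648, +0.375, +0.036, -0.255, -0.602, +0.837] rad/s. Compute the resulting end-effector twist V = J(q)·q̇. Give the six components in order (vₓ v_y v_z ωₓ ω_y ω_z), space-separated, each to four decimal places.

-0.4690 0.1389 -0.3250 0.0372 0.3039 0.8431

o_n = [0.0019, 0.4362, -0.3389]
J₁: ẑ×o_n = [-0.4362, 0.0019, 0.0000], ω = ẑ
J2: z=[-0.6018, 0.7986, 0.0000] o=[-0.3274, -0.2467, 0.0000] → [-0.2707, -0.2040, -0.6740, -0.6018, 0.7986, 0.0000]
J3: z=[-0.7782, -0.5864, 0.2250] o=[-0.5370, -0.1668, -0.5164] → [-0.2397, 0.2594, -0.1532, -0.7782, -0.5864, 0.2250]
J4: z=[-0.2517, -0.0370, -0.9671] o=[-0.8017, 0.2055, -0.4618] → [0.2186, -0.7463, -0.0283, -0.2517, -0.0370, -0.9671]
J5: z=[0.9649, 0.0685, -0.2537] o=[-0.7669, -0.2531, -0.4533] → [0.1827, -0.3054, 0.6124, 0.9649, 0.0685, -0.2537]
J6: z=[0.9649, 0.0685, -0.2537] o=[-0.2858, 0.0508, -0.4729] → [0.1070, -0.2023, 0.3522, 0.9649, 0.0685, -0.2537]
V = J·q̇ = [-0.4690, 0.1389, -0.3250, 0.0372, 0.3039, 0.8431]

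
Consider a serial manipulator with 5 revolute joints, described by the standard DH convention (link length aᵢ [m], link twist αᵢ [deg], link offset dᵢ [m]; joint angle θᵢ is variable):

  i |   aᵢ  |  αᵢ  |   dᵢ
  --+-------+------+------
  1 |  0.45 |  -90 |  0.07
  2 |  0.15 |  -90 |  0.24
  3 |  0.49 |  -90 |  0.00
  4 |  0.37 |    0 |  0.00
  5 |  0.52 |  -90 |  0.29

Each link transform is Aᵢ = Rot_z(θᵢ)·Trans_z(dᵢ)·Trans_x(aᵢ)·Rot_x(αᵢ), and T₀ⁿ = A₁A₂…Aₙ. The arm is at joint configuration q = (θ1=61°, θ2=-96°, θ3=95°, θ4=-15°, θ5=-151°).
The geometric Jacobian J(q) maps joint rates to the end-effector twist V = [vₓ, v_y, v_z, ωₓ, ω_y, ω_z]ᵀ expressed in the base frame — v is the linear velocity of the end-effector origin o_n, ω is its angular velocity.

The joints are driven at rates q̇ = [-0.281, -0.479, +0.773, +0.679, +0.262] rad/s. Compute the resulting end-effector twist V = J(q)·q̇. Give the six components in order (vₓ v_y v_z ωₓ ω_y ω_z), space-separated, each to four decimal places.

o_n = [0.4002, 0.5648, -0.0747]
J₁: ẑ×o_n = [-0.5648, 0.4002, 0.0000], ω = ẑ
J2: z=[-0.8746, 0.4848, 0.0000] o=[0.2182, 0.3936, 0.0700] → [-0.0701, -0.1266, -0.2380, -0.8746, 0.4848, 0.0000]
J3: z=[0.4822, 0.8698, 0.1045] o=[0.0007, 0.4962, 0.2192] → [-0.2628, 0.1835, -0.3145, 0.4822, 0.8698, 0.1045]
J4: z=[-0.0257, 0.1333, -0.9907] o=[0.4298, 0.2635, 0.1767] → [0.2650, 0.0228, -0.0038, -0.0257, 0.1333, -0.9907]
J5: z=[-0.0257, 0.1333, -0.9907] o=[0.7889, 0.1770, 0.1557] → [0.3534, 0.3791, 0.0418, -0.0257, 0.1333, -0.9907]
V = J·q̇ = [0.2617, 0.2048, -0.1208, 0.7674, 0.5656, -1.1325]

0.2617 0.2048 -0.1208 0.7674 0.5656 -1.1325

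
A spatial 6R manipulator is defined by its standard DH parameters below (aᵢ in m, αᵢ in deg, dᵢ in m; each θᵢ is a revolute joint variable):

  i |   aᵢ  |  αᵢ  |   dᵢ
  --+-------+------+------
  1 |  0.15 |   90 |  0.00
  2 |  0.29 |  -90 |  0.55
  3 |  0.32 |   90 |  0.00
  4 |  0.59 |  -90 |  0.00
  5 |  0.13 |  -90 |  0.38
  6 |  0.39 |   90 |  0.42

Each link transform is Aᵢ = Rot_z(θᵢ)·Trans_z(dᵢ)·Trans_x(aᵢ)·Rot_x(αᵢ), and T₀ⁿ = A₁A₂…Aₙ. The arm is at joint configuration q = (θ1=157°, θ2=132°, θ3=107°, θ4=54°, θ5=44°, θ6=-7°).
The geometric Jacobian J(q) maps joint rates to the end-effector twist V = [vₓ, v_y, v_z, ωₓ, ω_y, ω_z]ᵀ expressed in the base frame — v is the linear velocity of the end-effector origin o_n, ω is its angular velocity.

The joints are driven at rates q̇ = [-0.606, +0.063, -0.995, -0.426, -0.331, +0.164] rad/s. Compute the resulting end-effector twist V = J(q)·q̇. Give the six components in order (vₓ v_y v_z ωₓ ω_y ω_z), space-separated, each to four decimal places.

o_n = [0.2805, 0.3061, -0.8654]
J₁: ẑ×o_n = [-0.3061, 0.2805, 0.0000], ω = ẑ
J2: z=[0.3907, 0.9205, 0.0000] o=[-0.1381, 0.0586, 0.0000] → [-0.7966, 0.3381, -0.2886, 0.3907, 0.9205, 0.0000]
J3: z=[0.6841, -0.2904, -0.6691] o=[0.2554, 0.4891, 0.2155] → [0.1915, 0.7227, -0.1179, 0.6841, -0.2904, -0.6691]
J4: z=[0.4748, -0.5192, 0.7107] o=[0.0783, 0.2318, 0.1460] → [0.4723, 0.6239, 0.1402, 0.4748, -0.5192, 0.7107]
J5: z=[0.8501, 0.4796, -0.2175] o=[0.2127, -0.1855, -0.2488] → [-0.1888, 0.5095, 0.3855, 0.8501, 0.4796, -0.2175]
J6: z=[-0.4999, 0.8649, -0.0465] o=[0.5142, -0.0225, -0.4582] → [-0.3369, -0.1927, 0.0379, -0.4999, 0.8649, -0.0465]
V = J·q̇ = [-0.2491, -1.3337, -0.0820, -1.2216, 0.5511, -0.1786]

-0.2491 -1.3337 -0.0820 -1.2216 0.5511 -0.1786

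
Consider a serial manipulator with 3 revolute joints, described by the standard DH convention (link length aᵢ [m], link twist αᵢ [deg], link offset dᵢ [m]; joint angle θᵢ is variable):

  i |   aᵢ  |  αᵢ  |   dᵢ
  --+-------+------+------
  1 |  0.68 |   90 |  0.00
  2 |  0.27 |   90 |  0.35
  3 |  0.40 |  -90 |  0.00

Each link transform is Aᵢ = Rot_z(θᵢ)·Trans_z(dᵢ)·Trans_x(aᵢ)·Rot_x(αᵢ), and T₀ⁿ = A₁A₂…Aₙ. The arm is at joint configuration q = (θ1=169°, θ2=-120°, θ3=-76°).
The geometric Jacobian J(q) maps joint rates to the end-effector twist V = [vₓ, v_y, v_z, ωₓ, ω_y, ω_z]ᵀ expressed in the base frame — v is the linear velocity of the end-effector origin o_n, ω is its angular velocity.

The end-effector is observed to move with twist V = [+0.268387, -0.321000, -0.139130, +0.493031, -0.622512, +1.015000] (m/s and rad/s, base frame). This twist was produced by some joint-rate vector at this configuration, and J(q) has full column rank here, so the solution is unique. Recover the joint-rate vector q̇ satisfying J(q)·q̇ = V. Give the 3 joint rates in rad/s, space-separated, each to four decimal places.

o_n = [-0.4948, 0.0573, -0.3176]
J₁: ẑ×o_n = [-0.0573, -0.4948, 0.0000], ω = ẑ
J2: z=[0.1908, 0.9816, 0.0000] o=[-0.6675, 0.1298, 0.0000] → [-0.3118, 0.0606, -0.1834, 0.1908, 0.9816, 0.0000]
J3: z=[0.8501, -0.1652, 0.5000] o=[-0.4682, 0.4476, -0.2338] → [0.2090, 0.0580, -0.3361, 0.8501, -0.1652, 0.5000]
q̇ = J⁺·V = [0.6670, -0.5170, 0.6960]

0.6670 -0.5170 0.6960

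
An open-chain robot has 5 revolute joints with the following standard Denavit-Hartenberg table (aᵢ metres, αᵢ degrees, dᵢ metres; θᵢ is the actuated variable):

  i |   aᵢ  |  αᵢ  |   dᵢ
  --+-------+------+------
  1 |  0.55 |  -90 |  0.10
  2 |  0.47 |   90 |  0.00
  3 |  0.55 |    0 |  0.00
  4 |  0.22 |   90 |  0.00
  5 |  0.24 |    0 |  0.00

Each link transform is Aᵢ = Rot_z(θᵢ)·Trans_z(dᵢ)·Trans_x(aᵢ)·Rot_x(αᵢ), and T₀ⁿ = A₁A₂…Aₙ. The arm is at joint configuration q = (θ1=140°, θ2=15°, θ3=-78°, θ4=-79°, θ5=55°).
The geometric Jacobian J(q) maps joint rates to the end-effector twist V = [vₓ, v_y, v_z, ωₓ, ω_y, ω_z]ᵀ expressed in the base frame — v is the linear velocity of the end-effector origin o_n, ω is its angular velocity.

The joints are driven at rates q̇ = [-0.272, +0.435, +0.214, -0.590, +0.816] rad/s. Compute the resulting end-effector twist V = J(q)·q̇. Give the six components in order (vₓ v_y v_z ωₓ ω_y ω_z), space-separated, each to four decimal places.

o_n = [-0.2134, 1.0638, 0.2239]
J₁: ẑ×o_n = [-1.0638, -0.2134, 0.0000], ω = ẑ
J2: z=[-0.6428, -0.7660, 0.0000] o=[-0.4213, 0.3535, 0.1000] → [-0.0949, 0.0796, -0.2973, -0.6428, -0.7660, 0.0000]
J3: z=[-0.1983, 0.1664, 0.9659] o=[-0.7691, 0.6453, -0.0216] → [-0.3634, 0.5854, -0.1754, -0.1983, 0.1664, 0.9659]
J4: z=[-0.1983, 0.1664, 0.9659] o=[-0.5079, 1.1285, -0.0512] → [0.1082, 0.3390, -0.0362, -0.1983, 0.1664, 0.9659]
J5: z=[-0.3026, -0.9477, 0.1011] o=[-0.3028, 1.0686, 0.0012] → [-0.2106, 0.0764, 0.0861, -0.3026, -0.9477, 0.1011]
V = J·q̇ = [-0.0654, 0.0803, -0.0752, -0.4520, -1.1691, -0.5527]

-0.0654 0.0803 -0.0752 -0.4520 -1.1691 -0.5527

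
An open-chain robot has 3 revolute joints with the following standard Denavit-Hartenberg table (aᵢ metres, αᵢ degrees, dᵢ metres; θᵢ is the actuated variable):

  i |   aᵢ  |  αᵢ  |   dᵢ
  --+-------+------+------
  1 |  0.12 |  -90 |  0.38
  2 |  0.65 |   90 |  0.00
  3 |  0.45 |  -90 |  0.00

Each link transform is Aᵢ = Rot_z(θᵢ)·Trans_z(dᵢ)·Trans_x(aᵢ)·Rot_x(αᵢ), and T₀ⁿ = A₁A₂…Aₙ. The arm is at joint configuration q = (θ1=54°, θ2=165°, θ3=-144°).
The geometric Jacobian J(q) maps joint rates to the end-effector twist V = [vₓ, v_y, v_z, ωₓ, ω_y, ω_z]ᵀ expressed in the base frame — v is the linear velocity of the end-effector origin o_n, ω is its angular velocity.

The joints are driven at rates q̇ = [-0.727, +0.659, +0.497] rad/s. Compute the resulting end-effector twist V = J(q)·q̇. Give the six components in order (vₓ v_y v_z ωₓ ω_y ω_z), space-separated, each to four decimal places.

-0.1618 -0.3374 0.1480 -0.4575 0.4914 -1.2071

o_n = [0.1222, -0.2818, 0.3060]
J₁: ẑ×o_n = [0.2818, 0.1222, -0.0000], ω = ẑ
J2: z=[-0.8090, 0.5878, 0.0000] o=[0.0705, 0.0971, 0.3800] → [-0.0435, -0.0599, 0.2762, -0.8090, 0.5878, 0.0000]
J3: z=[0.1521, 0.2094, -0.9659] o=[-0.2985, -0.4109, 0.2118] → [0.1444, -0.4207, -0.0685, 0.1521, 0.2094, -0.9659]
V = J·q̇ = [-0.1618, -0.3374, 0.1480, -0.4575, 0.4914, -1.2071]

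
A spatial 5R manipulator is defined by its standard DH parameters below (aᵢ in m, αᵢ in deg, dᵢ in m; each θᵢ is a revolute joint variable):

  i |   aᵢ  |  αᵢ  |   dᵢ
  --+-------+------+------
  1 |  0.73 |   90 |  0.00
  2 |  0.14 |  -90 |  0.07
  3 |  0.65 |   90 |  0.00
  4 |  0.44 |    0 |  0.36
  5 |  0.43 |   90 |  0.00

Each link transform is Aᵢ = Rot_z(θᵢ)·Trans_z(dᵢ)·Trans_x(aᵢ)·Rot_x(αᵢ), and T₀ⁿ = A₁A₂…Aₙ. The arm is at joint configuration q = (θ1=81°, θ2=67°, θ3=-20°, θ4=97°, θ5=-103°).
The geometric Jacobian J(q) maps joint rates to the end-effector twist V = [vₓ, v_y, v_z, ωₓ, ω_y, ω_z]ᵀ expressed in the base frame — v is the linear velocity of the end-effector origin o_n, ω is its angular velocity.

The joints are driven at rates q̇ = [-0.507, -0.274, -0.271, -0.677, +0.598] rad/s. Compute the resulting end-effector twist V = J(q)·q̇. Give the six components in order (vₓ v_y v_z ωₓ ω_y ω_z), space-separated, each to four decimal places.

o_n = [0.8668, 0.6240, 1.0544]
J₁: ẑ×o_n = [-0.6240, 0.8668, 0.0000], ω = ẑ
J2: z=[0.9877, -0.1564, 0.0000] o=[0.1142, 0.7210, 0.0000] → [-0.1649, -1.0414, 0.0220, 0.9877, -0.1564, 0.0000]
J3: z=[-0.1440, -0.9092, 0.3907] o=[0.1919, 0.7641, 0.1289] → [-0.7867, 0.3970, 0.6338, -0.1440, -0.9092, 0.3907]
J4: z=[0.9072, -0.2790, -0.3148] o=[0.4488, 0.9650, 0.6911] → [-0.2087, -0.4612, -0.1927, 0.9072, -0.2790, -0.3148]
J5: z=[0.9072, -0.2790, -0.3148] o=[0.6913, 0.4510, 0.7020] → [-0.0438, -0.3749, 0.2060, 0.9072, -0.2790, -0.3148]
V = J·q̇ = [0.6899, -0.1737, 0.0759, -0.3033, 0.3113, -0.5880]

0.6899 -0.1737 0.0759 -0.3033 0.3113 -0.5880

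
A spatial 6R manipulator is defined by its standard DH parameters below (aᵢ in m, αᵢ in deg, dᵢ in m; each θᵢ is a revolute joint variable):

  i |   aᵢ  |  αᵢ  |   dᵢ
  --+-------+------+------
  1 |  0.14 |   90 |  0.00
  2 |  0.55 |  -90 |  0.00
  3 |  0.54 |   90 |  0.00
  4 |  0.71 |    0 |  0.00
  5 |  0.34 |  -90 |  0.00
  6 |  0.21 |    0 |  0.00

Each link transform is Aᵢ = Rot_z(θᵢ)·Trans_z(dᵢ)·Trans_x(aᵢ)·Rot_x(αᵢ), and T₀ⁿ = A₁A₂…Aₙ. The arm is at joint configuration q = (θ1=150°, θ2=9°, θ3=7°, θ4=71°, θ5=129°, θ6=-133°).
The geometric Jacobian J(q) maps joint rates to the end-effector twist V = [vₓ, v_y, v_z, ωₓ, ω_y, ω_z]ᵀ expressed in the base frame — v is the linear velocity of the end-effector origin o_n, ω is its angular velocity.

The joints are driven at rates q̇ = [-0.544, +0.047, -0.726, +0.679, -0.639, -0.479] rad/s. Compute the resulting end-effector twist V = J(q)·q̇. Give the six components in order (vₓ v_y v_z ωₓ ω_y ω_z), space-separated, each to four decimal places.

o_n = [-0.9831, 0.6611, 0.7766]
J₁: ẑ×o_n = [-0.6611, -0.9831, 0.0000], ω = ẑ
J2: z=[0.5000, 0.8660, 0.0000] o=[-0.1212, 0.0700, 0.0000] → [0.6725, -0.3883, 1.0419, 0.5000, 0.8660, 0.0000]
J3: z=[0.1355, -0.0782, 0.9877] o=[-0.5917, 0.3416, 0.0860] → [-0.3696, -0.4801, 0.0127, 0.1355, -0.0782, 0.9877]
J4: z=[0.3920, 0.9198, 0.0191] o=[-1.0831, 0.5493, 0.1699] → [0.5559, -0.2359, -0.0481, 0.3920, 0.9198, 0.0191]
J5: z=[0.3920, 0.9198, 0.0191] o=[-1.2024, 0.5857, 0.8688] → [-0.0863, 0.0403, -0.1722, 0.3920, 0.9198, 0.0191]
J6: z=[-0.4385, 0.2050, -0.8750] o=[-0.9275, 0.4719, 0.7044] → [0.1804, 0.0803, -0.0716, -0.4385, 0.2050, -0.8750]
V = J·q̇ = [1.0058, 0.6407, 0.1514, 0.1509, 0.0361, -0.8412]

1.0058 0.6407 0.1514 0.1509 0.0361 -0.8412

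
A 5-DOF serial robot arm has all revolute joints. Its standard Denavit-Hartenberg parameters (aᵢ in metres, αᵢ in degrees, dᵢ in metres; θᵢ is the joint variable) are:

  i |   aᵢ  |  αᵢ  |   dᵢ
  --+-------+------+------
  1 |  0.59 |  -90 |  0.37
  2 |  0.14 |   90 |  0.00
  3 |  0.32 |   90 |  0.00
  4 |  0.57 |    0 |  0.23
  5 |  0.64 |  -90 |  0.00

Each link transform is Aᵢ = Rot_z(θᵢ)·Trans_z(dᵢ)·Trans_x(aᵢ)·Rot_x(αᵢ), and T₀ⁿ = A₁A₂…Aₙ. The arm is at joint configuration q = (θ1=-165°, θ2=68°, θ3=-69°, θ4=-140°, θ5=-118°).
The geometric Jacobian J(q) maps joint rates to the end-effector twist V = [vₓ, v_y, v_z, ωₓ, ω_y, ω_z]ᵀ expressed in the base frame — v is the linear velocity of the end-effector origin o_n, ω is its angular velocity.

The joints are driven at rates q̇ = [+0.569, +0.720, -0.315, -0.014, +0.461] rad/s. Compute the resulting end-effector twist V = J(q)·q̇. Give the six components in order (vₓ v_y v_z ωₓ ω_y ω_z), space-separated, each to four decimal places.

0.1838 -0.7785 -0.0983 0.5780 -0.4247 0.8379

o_n = [-0.7040, -0.3446, 0.6195]
J₁: ẑ×o_n = [0.3446, -0.7040, 0.0000], ω = ẑ
J2: z=[0.2588, -0.9659, 0.0000] o=[-0.5699, -0.1527, 0.3700] → [-0.2410, -0.0646, -0.1792, 0.2588, -0.9659, 0.0000]
J3: z=[-0.8956, -0.2400, 0.3746] o=[-0.6206, -0.1663, 0.2402] → [-0.0242, 0.3085, 0.1397, -0.8956, -0.2400, 0.3746]
J4: z=[0.2451, 0.4367, 0.8656] o=[-0.7394, 0.1112, 0.1339] → [0.6066, -0.0884, -0.1272, 0.2451, 0.4367, 0.8656]
J5: z=[0.2451, 0.4367, 0.8656] o=[-0.1927, -0.0791, 0.3408] → [0.3516, -0.5108, 0.1582, 0.2451, 0.4367, 0.8656]
V = J·q̇ = [0.1838, -0.7785, -0.0983, 0.5780, -0.4247, 0.8379]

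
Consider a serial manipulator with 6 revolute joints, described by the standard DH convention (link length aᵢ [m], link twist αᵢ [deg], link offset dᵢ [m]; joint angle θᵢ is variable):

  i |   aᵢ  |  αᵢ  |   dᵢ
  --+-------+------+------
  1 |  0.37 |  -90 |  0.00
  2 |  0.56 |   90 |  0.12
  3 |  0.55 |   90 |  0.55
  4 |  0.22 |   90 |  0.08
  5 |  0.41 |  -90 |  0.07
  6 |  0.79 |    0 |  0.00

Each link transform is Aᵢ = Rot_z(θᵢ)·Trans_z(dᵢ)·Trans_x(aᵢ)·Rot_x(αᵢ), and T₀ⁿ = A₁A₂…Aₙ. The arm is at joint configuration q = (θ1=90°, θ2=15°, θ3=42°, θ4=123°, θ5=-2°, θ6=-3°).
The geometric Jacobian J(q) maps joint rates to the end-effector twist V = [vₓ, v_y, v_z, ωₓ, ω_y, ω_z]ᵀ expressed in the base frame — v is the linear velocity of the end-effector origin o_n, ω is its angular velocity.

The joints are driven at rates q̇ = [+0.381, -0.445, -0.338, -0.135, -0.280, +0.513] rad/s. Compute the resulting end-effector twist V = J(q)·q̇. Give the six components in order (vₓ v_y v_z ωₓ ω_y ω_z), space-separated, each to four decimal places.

-0.6547 -1.1316 0.4032 0.8893 -0.0545 -0.0966

o_n = [-0.0053, 1.3089, 1.6120]
J₁: ẑ×o_n = [-1.3089, -0.0053, 0.0000], ω = ẑ
J2: z=[-1.0000, 0.0000, 0.0000] o=[0.0000, 0.3700, 0.0000] → [0.0000, 1.6120, -0.9389, -1.0000, 0.0000, 0.0000]
J3: z=[0.0000, 0.2588, 0.9659] o=[-0.1200, 0.9109, -0.1449] → [0.0703, 0.1108, -0.0297, 0.0000, 0.2588, 0.9659]
J4: z=[0.7431, 0.6463, -0.1732] o=[-0.4880, 1.4481, 0.2805] → [0.8364, -1.0730, -0.4154, 0.7431, 0.6463, -0.1732]
J5: z=[-0.5612, 0.7430, 0.3648] o=[-0.3484, 1.4615, 0.4679] → [0.9057, 0.7671, -0.1692, -0.5612, 0.7430, 0.3648]
J6: z=[0.7554, 0.6399, -0.1412] o=[-0.2490, 1.4330, 0.8708] → [0.4567, -0.5943, -0.2497, 0.7554, 0.6399, -0.1412]
V = J·q̇ = [-0.6547, -1.1316, 0.4032, 0.8893, -0.0545, -0.0966]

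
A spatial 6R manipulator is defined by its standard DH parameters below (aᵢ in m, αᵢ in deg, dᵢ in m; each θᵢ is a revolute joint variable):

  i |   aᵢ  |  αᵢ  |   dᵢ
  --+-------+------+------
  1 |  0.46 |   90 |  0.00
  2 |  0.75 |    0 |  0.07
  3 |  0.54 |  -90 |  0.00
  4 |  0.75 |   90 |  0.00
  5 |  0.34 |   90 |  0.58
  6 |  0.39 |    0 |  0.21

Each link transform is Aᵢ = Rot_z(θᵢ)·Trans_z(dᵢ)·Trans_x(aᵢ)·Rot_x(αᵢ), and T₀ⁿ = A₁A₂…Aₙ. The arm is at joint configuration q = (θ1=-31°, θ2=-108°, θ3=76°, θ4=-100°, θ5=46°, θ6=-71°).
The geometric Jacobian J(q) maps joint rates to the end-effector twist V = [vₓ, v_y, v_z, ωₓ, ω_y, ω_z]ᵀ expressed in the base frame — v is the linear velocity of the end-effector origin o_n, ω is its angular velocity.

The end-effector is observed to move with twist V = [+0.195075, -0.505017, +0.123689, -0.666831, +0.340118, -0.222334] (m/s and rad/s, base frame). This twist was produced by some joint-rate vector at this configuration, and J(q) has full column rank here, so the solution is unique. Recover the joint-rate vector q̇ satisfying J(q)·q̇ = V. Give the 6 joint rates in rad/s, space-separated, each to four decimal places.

o_n = [-0.2701, -1.2845, -0.6153]
J₁: ẑ×o_n = [1.2845, -0.2701, 0.0000], ω = ẑ
J2: z=[-0.5150, -0.8572, 0.0000] o=[0.3943, -0.2369, 0.0000] → [0.5274, -0.3169, -0.0300, -0.5150, -0.8572, 0.0000]
J3: z=[-0.5150, -0.8572, 0.0000] o=[0.1596, -0.1776, -0.7133] → [-0.0840, 0.0505, 0.2018, -0.5150, -0.8572, 0.0000]
J4: z=[0.4542, -0.2729, 0.8480] o=[0.5521, -0.4134, -0.9994] → [0.6339, -0.8718, -0.6201, 0.4542, -0.2729, 0.8480]
J5: z=[-0.6264, 0.5790, 0.5219] o=[0.0770, -0.9896, -0.9304] → [0.3363, 0.0162, 0.3857, -0.6264, 0.5790, 0.5219]
J6: z=[-0.7712, -0.3631, -0.5229] o=[-0.3248, -0.9020, -0.3986] → [-0.1213, -0.1957, 0.3148, -0.7712, -0.3631, -0.5229]
q̇ = J⁺·V = [-0.3120, 0.4820, -0.9280, 0.2680, 0.5840, 0.8460]

-0.3120 0.4820 -0.9280 0.2680 0.5840 0.8460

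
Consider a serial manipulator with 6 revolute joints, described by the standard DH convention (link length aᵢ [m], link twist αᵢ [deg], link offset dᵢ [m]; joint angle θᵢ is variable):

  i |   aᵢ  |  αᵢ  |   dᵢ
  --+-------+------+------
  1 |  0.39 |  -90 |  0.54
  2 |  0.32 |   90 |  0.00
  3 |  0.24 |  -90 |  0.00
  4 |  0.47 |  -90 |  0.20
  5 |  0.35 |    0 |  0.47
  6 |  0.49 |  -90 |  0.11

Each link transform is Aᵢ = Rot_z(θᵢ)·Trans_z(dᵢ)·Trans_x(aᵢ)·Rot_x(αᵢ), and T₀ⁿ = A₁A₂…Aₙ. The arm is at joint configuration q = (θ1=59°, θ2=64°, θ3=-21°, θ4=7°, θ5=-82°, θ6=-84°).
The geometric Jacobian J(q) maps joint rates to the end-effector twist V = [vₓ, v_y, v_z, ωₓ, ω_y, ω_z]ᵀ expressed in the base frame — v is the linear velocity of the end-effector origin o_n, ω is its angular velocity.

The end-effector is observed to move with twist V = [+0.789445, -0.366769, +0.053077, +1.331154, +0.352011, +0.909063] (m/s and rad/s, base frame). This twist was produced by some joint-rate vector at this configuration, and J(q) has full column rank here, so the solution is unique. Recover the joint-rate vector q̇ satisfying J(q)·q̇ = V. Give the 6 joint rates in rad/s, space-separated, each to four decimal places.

o_n = [-0.3643, 0.4516, -0.3946]
J₁: ẑ×o_n = [-0.4516, -0.3643, 0.0000], ω = ẑ
J2: z=[-0.8572, 0.5150, 0.0000] o=[0.2009, 0.3343, 0.5400] → [-0.4814, -0.8011, 0.1905, -0.8572, 0.5150, 0.0000]
J3: z=[0.4629, 0.7704, 0.4384] o=[0.2731, 0.4545, 0.2524] → [-0.4972, 0.0201, 0.4897, 0.4629, 0.7704, 0.4384]
J4: z=[-0.7193, 0.6155, -0.3221] o=[0.3974, 0.4944, 0.0510] → [-0.2881, -0.0752, 0.4996, -0.7193, 0.6155, -0.3221]
J5: z=[-0.5226, -0.7849, -0.3328] o=[0.4687, 0.6509, -0.4300] → [-0.0941, 0.2957, -0.5497, -0.5226, -0.7849, -0.3328]
J6: z=[-0.5226, -0.7849, -0.3328] o=[-0.0040, 0.4988, -0.7412] → [-0.2877, 0.3011, -0.2582, -0.5226, -0.7849, -0.3328]
q̇ = J⁺·V = [0.4220, -0.3500, -0.6410, -0.5710, -0.9120, -0.8430]

0.4220 -0.3500 -0.6410 -0.5710 -0.9120 -0.8430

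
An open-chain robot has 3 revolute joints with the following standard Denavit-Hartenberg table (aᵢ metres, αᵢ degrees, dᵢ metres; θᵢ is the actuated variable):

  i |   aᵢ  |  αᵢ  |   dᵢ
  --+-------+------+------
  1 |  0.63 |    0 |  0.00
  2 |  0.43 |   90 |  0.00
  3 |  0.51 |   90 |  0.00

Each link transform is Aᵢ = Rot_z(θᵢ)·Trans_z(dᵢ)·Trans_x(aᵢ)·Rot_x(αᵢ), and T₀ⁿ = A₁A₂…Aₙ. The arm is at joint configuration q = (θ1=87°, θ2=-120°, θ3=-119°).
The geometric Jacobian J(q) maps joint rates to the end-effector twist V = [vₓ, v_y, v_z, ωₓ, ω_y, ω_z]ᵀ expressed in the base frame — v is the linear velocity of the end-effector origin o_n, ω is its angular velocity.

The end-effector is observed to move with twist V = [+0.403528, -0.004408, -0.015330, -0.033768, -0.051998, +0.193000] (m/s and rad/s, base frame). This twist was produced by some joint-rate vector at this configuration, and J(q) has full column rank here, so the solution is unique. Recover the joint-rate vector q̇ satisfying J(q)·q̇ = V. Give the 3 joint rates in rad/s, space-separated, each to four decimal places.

-0.5740 0.7670 0.0620

o_n = [0.1862, 0.5296, -0.4461]
J₁: ẑ×o_n = [-0.5296, 0.1862, 0.0000], ω = ẑ
J2: z=[0.0000, 0.0000, 1.0000] o=[0.0330, 0.6291, 0.0000] → [0.0995, 0.1533, -0.0000, 0.0000, 0.0000, 1.0000]
J3: z=[-0.5446, -0.8387, 0.0000] o=[0.3936, 0.3949, 0.0000] → [0.3741, -0.2429, -0.2473, -0.5446, -0.8387, 0.0000]
q̇ = J⁺·V = [-0.5740, 0.7670, 0.0620]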